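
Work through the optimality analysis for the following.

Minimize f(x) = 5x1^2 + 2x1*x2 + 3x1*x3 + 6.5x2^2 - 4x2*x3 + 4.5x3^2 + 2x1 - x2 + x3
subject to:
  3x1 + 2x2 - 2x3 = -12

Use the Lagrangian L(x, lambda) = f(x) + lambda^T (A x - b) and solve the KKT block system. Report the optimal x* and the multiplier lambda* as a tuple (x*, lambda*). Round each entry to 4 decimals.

Form the Lagrangian:
  L(x, lambda) = (1/2) x^T Q x + c^T x + lambda^T (A x - b)
Stationarity (grad_x L = 0): Q x + c + A^T lambda = 0.
Primal feasibility: A x = b.

This gives the KKT block system:
  [ Q   A^T ] [ x     ]   [-c ]
  [ A    0  ] [ lambda ] = [ b ]

Solving the linear system:
  x*      = (-2.6955, 0.2638, 2.2206)
  lambda* = (5.9218)
  f(x*)   = 33.8137

x* = (-2.6955, 0.2638, 2.2206), lambda* = (5.9218)


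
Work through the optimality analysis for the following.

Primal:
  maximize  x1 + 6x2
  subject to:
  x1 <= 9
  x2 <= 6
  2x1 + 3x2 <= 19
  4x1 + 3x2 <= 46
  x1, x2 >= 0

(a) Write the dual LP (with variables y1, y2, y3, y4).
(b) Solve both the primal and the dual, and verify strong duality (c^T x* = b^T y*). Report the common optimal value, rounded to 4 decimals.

The standard primal-dual pair for 'max c^T x s.t. A x <= b, x >= 0' is:
  Dual:  min b^T y  s.t.  A^T y >= c,  y >= 0.

So the dual LP is:
  minimize  9y1 + 6y2 + 19y3 + 46y4
  subject to:
    y1 + 2y3 + 4y4 >= 1
    y2 + 3y3 + 3y4 >= 6
    y1, y2, y3, y4 >= 0

Solving the primal: x* = (0.5, 6).
  primal value c^T x* = 36.5.
Solving the dual: y* = (0, 4.5, 0.5, 0).
  dual value b^T y* = 36.5.
Strong duality: c^T x* = b^T y*. Confirmed.

36.5


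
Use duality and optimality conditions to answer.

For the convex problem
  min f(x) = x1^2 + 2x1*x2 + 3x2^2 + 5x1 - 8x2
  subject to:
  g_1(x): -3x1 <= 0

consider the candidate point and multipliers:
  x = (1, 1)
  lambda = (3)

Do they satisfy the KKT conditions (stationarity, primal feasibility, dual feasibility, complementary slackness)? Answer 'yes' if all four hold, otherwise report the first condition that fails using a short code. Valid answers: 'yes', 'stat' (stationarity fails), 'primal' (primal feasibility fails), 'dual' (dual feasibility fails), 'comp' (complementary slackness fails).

Gradient of f: grad f(x) = Q x + c = (9, 0)
Constraint values g_i(x) = a_i^T x - b_i:
  g_1((1, 1)) = -3
Stationarity residual: grad f(x) + sum_i lambda_i a_i = (0, 0)
  -> stationarity OK
Primal feasibility (all g_i <= 0): OK
Dual feasibility (all lambda_i >= 0): OK
Complementary slackness (lambda_i * g_i(x) = 0 for all i): FAILS

Verdict: the first failing condition is complementary_slackness -> comp.

comp


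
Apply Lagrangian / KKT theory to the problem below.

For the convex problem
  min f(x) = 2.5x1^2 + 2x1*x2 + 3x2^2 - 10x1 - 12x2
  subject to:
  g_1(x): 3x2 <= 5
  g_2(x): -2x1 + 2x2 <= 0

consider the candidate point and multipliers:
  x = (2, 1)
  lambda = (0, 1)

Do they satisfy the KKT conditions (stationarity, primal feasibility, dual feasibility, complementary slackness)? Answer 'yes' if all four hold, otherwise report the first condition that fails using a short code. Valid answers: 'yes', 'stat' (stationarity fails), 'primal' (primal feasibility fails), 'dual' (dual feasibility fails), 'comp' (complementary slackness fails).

Gradient of f: grad f(x) = Q x + c = (2, -2)
Constraint values g_i(x) = a_i^T x - b_i:
  g_1((2, 1)) = -2
  g_2((2, 1)) = -2
Stationarity residual: grad f(x) + sum_i lambda_i a_i = (0, 0)
  -> stationarity OK
Primal feasibility (all g_i <= 0): OK
Dual feasibility (all lambda_i >= 0): OK
Complementary slackness (lambda_i * g_i(x) = 0 for all i): FAILS

Verdict: the first failing condition is complementary_slackness -> comp.

comp


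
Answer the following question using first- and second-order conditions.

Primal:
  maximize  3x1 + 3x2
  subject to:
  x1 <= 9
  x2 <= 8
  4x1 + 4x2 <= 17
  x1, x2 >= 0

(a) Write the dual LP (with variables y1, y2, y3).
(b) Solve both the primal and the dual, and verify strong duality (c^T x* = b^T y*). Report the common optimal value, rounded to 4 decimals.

The standard primal-dual pair for 'max c^T x s.t. A x <= b, x >= 0' is:
  Dual:  min b^T y  s.t.  A^T y >= c,  y >= 0.

So the dual LP is:
  minimize  9y1 + 8y2 + 17y3
  subject to:
    y1 + 4y3 >= 3
    y2 + 4y3 >= 3
    y1, y2, y3 >= 0

Solving the primal: x* = (4.25, 0).
  primal value c^T x* = 12.75.
Solving the dual: y* = (0, 0, 0.75).
  dual value b^T y* = 12.75.
Strong duality: c^T x* = b^T y*. Confirmed.

12.75


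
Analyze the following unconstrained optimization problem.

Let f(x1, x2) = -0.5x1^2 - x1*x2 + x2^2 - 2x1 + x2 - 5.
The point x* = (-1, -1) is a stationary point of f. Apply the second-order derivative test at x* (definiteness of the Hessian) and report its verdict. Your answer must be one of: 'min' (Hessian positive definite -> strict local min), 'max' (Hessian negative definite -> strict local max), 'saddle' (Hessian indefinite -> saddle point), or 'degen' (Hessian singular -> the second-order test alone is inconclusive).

Compute the Hessian H = grad^2 f:
  H = [[-1, -1], [-1, 2]]
Verify stationarity: grad f(x*) = H x* + g = (0, 0).
Eigenvalues of H: -1.3028, 2.3028.
Eigenvalues have mixed signs, so H is indefinite -> x* is a saddle point.

saddle


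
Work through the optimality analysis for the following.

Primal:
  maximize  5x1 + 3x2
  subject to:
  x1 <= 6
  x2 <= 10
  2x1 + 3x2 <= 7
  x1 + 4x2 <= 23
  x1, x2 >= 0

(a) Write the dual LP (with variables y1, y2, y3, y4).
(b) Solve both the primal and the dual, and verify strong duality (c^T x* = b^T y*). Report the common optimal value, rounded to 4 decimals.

The standard primal-dual pair for 'max c^T x s.t. A x <= b, x >= 0' is:
  Dual:  min b^T y  s.t.  A^T y >= c,  y >= 0.

So the dual LP is:
  minimize  6y1 + 10y2 + 7y3 + 23y4
  subject to:
    y1 + 2y3 + y4 >= 5
    y2 + 3y3 + 4y4 >= 3
    y1, y2, y3, y4 >= 0

Solving the primal: x* = (3.5, 0).
  primal value c^T x* = 17.5.
Solving the dual: y* = (0, 0, 2.5, 0).
  dual value b^T y* = 17.5.
Strong duality: c^T x* = b^T y*. Confirmed.

17.5


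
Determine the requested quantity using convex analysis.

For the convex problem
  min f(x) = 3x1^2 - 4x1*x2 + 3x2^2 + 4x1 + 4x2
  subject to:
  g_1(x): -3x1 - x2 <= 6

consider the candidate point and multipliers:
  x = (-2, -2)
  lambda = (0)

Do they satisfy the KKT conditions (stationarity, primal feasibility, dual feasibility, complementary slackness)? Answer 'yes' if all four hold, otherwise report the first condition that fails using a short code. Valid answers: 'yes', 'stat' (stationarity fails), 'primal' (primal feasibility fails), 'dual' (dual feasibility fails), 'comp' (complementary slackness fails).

Gradient of f: grad f(x) = Q x + c = (0, 0)
Constraint values g_i(x) = a_i^T x - b_i:
  g_1((-2, -2)) = 2
Stationarity residual: grad f(x) + sum_i lambda_i a_i = (0, 0)
  -> stationarity OK
Primal feasibility (all g_i <= 0): FAILS
Dual feasibility (all lambda_i >= 0): OK
Complementary slackness (lambda_i * g_i(x) = 0 for all i): OK

Verdict: the first failing condition is primal_feasibility -> primal.

primal


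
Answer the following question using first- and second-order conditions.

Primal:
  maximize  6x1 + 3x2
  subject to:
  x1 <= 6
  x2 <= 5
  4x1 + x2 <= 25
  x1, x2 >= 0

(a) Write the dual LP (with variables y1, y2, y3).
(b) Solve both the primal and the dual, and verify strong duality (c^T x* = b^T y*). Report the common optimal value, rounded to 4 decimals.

The standard primal-dual pair for 'max c^T x s.t. A x <= b, x >= 0' is:
  Dual:  min b^T y  s.t.  A^T y >= c,  y >= 0.

So the dual LP is:
  minimize  6y1 + 5y2 + 25y3
  subject to:
    y1 + 4y3 >= 6
    y2 + y3 >= 3
    y1, y2, y3 >= 0

Solving the primal: x* = (5, 5).
  primal value c^T x* = 45.
Solving the dual: y* = (0, 1.5, 1.5).
  dual value b^T y* = 45.
Strong duality: c^T x* = b^T y*. Confirmed.

45


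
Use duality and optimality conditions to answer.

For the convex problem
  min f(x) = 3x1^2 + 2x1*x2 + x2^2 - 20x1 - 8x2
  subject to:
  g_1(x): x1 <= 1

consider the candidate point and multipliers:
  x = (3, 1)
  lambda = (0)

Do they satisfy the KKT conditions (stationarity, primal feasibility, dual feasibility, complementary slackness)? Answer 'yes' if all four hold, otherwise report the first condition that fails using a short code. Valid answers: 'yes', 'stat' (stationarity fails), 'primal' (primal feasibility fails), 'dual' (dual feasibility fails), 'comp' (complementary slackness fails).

Gradient of f: grad f(x) = Q x + c = (0, 0)
Constraint values g_i(x) = a_i^T x - b_i:
  g_1((3, 1)) = 2
Stationarity residual: grad f(x) + sum_i lambda_i a_i = (0, 0)
  -> stationarity OK
Primal feasibility (all g_i <= 0): FAILS
Dual feasibility (all lambda_i >= 0): OK
Complementary slackness (lambda_i * g_i(x) = 0 for all i): OK

Verdict: the first failing condition is primal_feasibility -> primal.

primal


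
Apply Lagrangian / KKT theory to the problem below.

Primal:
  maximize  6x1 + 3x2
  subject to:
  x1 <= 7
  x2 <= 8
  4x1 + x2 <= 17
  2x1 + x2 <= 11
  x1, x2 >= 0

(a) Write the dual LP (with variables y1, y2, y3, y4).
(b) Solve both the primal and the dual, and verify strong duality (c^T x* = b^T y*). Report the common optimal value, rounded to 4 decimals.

The standard primal-dual pair for 'max c^T x s.t. A x <= b, x >= 0' is:
  Dual:  min b^T y  s.t.  A^T y >= c,  y >= 0.

So the dual LP is:
  minimize  7y1 + 8y2 + 17y3 + 11y4
  subject to:
    y1 + 4y3 + 2y4 >= 6
    y2 + y3 + y4 >= 3
    y1, y2, y3, y4 >= 0

Solving the primal: x* = (3, 5).
  primal value c^T x* = 33.
Solving the dual: y* = (0, 0, 0, 3).
  dual value b^T y* = 33.
Strong duality: c^T x* = b^T y*. Confirmed.

33


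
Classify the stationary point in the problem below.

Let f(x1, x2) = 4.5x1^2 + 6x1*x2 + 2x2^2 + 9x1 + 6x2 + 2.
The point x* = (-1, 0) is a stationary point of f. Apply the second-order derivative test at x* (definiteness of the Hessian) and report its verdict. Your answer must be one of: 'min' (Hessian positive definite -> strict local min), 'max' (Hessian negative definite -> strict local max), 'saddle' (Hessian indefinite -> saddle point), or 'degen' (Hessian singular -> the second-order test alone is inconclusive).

Compute the Hessian H = grad^2 f:
  H = [[9, 6], [6, 4]]
Verify stationarity: grad f(x*) = H x* + g = (0, 0).
Eigenvalues of H: 0, 13.
H has a zero eigenvalue (singular; positive semidefinite but not definite), so H is neither positive definite, negative definite, nor indefinite. The second-order test alone is inconclusive -> degen.
(Indeed, f is constant along the null direction of H through x*, so x* is not a strict local extremum.)

degen


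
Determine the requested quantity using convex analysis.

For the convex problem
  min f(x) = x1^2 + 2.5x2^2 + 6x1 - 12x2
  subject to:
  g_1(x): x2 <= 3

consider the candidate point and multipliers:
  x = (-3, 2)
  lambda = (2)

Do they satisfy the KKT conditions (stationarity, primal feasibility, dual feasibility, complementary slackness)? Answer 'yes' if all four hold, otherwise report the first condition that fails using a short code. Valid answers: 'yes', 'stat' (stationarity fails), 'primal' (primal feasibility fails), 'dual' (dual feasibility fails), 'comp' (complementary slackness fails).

Gradient of f: grad f(x) = Q x + c = (0, -2)
Constraint values g_i(x) = a_i^T x - b_i:
  g_1((-3, 2)) = -1
Stationarity residual: grad f(x) + sum_i lambda_i a_i = (0, 0)
  -> stationarity OK
Primal feasibility (all g_i <= 0): OK
Dual feasibility (all lambda_i >= 0): OK
Complementary slackness (lambda_i * g_i(x) = 0 for all i): FAILS

Verdict: the first failing condition is complementary_slackness -> comp.

comp


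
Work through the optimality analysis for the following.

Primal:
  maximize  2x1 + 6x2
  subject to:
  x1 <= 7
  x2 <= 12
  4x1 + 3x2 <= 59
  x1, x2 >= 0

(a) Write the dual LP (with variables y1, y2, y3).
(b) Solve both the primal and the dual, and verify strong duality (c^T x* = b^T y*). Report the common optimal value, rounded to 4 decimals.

The standard primal-dual pair for 'max c^T x s.t. A x <= b, x >= 0' is:
  Dual:  min b^T y  s.t.  A^T y >= c,  y >= 0.

So the dual LP is:
  minimize  7y1 + 12y2 + 59y3
  subject to:
    y1 + 4y3 >= 2
    y2 + 3y3 >= 6
    y1, y2, y3 >= 0

Solving the primal: x* = (5.75, 12).
  primal value c^T x* = 83.5.
Solving the dual: y* = (0, 4.5, 0.5).
  dual value b^T y* = 83.5.
Strong duality: c^T x* = b^T y*. Confirmed.

83.5


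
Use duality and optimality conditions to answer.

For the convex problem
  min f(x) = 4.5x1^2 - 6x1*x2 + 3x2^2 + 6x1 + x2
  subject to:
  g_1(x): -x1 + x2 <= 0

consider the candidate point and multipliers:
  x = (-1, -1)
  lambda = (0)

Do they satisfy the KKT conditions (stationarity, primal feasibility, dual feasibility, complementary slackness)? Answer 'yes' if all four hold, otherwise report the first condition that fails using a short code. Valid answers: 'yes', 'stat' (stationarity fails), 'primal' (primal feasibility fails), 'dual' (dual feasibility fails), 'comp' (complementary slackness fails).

Gradient of f: grad f(x) = Q x + c = (3, 1)
Constraint values g_i(x) = a_i^T x - b_i:
  g_1((-1, -1)) = 0
Stationarity residual: grad f(x) + sum_i lambda_i a_i = (3, 1)
  -> stationarity FAILS
Primal feasibility (all g_i <= 0): OK
Dual feasibility (all lambda_i >= 0): OK
Complementary slackness (lambda_i * g_i(x) = 0 for all i): OK

Verdict: the first failing condition is stationarity -> stat.

stat


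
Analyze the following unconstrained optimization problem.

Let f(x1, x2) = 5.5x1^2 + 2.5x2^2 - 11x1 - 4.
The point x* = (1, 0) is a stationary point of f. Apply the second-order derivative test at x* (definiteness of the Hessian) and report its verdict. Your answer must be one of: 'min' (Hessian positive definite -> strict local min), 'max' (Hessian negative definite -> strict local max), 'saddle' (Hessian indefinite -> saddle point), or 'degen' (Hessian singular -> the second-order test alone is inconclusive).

Compute the Hessian H = grad^2 f:
  H = [[11, 0], [0, 5]]
Verify stationarity: grad f(x*) = H x* + g = (0, 0).
Eigenvalues of H: 5, 11.
Both eigenvalues > 0, so H is positive definite -> x* is a strict local min.

min


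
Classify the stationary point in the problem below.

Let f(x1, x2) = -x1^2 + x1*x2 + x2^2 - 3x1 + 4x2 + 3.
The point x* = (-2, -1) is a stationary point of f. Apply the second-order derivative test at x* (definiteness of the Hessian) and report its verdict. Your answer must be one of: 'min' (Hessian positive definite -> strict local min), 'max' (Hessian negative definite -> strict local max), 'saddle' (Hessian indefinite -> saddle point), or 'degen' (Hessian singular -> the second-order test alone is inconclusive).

Compute the Hessian H = grad^2 f:
  H = [[-2, 1], [1, 2]]
Verify stationarity: grad f(x*) = H x* + g = (0, 0).
Eigenvalues of H: -2.2361, 2.2361.
Eigenvalues have mixed signs, so H is indefinite -> x* is a saddle point.

saddle


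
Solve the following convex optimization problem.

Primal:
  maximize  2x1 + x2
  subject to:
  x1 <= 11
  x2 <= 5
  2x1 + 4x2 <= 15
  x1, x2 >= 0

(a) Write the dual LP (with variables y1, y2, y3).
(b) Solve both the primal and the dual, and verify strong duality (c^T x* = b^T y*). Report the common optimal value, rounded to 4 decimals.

The standard primal-dual pair for 'max c^T x s.t. A x <= b, x >= 0' is:
  Dual:  min b^T y  s.t.  A^T y >= c,  y >= 0.

So the dual LP is:
  minimize  11y1 + 5y2 + 15y3
  subject to:
    y1 + 2y3 >= 2
    y2 + 4y3 >= 1
    y1, y2, y3 >= 0

Solving the primal: x* = (7.5, 0).
  primal value c^T x* = 15.
Solving the dual: y* = (0, 0, 1).
  dual value b^T y* = 15.
Strong duality: c^T x* = b^T y*. Confirmed.

15


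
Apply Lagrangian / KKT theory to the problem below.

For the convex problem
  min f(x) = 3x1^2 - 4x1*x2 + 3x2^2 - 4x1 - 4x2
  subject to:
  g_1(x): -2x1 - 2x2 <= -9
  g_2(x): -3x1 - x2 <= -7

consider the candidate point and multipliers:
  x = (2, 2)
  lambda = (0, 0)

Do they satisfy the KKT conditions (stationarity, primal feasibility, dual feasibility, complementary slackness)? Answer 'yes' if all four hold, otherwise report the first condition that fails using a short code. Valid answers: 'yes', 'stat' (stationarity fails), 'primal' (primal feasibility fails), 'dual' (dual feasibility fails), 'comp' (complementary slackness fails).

Gradient of f: grad f(x) = Q x + c = (0, 0)
Constraint values g_i(x) = a_i^T x - b_i:
  g_1((2, 2)) = 1
  g_2((2, 2)) = -1
Stationarity residual: grad f(x) + sum_i lambda_i a_i = (0, 0)
  -> stationarity OK
Primal feasibility (all g_i <= 0): FAILS
Dual feasibility (all lambda_i >= 0): OK
Complementary slackness (lambda_i * g_i(x) = 0 for all i): OK

Verdict: the first failing condition is primal_feasibility -> primal.

primal


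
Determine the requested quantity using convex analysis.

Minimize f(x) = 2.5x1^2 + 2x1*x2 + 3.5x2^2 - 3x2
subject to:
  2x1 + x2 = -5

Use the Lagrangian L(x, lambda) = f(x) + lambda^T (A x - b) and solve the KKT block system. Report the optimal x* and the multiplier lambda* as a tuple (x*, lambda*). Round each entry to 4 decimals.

Form the Lagrangian:
  L(x, lambda) = (1/2) x^T Q x + c^T x + lambda^T (A x - b)
Stationarity (grad_x L = 0): Q x + c + A^T lambda = 0.
Primal feasibility: A x = b.

This gives the KKT block system:
  [ Q   A^T ] [ x     ]   [-c ]
  [ A    0  ] [ lambda ] = [ b ]

Solving the linear system:
  x*      = (-2.64, 0.28)
  lambda* = (6.32)
  f(x*)   = 15.38

x* = (-2.64, 0.28), lambda* = (6.32)


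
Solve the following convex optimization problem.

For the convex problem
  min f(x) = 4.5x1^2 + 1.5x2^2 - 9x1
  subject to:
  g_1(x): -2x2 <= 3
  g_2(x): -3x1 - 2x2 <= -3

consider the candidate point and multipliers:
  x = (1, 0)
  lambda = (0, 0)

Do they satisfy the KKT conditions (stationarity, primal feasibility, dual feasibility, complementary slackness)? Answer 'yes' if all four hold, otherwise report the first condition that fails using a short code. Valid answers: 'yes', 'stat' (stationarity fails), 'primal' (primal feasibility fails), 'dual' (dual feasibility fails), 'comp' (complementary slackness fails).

Gradient of f: grad f(x) = Q x + c = (0, 0)
Constraint values g_i(x) = a_i^T x - b_i:
  g_1((1, 0)) = -3
  g_2((1, 0)) = 0
Stationarity residual: grad f(x) + sum_i lambda_i a_i = (0, 0)
  -> stationarity OK
Primal feasibility (all g_i <= 0): OK
Dual feasibility (all lambda_i >= 0): OK
Complementary slackness (lambda_i * g_i(x) = 0 for all i): OK

Verdict: yes, KKT holds.

yes


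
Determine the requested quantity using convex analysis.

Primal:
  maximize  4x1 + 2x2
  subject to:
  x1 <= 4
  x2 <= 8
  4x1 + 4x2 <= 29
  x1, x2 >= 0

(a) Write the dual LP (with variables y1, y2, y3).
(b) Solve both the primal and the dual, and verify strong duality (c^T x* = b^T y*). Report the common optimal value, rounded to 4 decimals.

The standard primal-dual pair for 'max c^T x s.t. A x <= b, x >= 0' is:
  Dual:  min b^T y  s.t.  A^T y >= c,  y >= 0.

So the dual LP is:
  minimize  4y1 + 8y2 + 29y3
  subject to:
    y1 + 4y3 >= 4
    y2 + 4y3 >= 2
    y1, y2, y3 >= 0

Solving the primal: x* = (4, 3.25).
  primal value c^T x* = 22.5.
Solving the dual: y* = (2, 0, 0.5).
  dual value b^T y* = 22.5.
Strong duality: c^T x* = b^T y*. Confirmed.

22.5


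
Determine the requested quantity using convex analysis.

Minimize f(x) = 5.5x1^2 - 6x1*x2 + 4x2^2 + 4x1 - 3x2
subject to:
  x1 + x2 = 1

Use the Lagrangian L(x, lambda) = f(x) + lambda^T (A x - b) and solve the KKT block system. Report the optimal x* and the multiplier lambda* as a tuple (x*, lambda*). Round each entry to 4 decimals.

Form the Lagrangian:
  L(x, lambda) = (1/2) x^T Q x + c^T x + lambda^T (A x - b)
Stationarity (grad_x L = 0): Q x + c + A^T lambda = 0.
Primal feasibility: A x = b.

This gives the KKT block system:
  [ Q   A^T ] [ x     ]   [-c ]
  [ A    0  ] [ lambda ] = [ b ]

Solving the linear system:
  x*      = (0.2258, 0.7742)
  lambda* = (-1.8387)
  f(x*)   = 0.2097

x* = (0.2258, 0.7742), lambda* = (-1.8387)


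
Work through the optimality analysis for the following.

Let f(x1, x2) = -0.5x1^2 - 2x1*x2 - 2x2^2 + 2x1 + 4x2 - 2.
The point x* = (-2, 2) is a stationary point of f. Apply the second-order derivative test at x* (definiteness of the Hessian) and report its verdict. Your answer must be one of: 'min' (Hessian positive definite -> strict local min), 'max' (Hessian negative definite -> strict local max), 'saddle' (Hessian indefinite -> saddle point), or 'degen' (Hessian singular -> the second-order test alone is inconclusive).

Compute the Hessian H = grad^2 f:
  H = [[-1, -2], [-2, -4]]
Verify stationarity: grad f(x*) = H x* + g = (0, 0).
Eigenvalues of H: -5, 0.
H has a zero eigenvalue (singular; negative semidefinite but not definite), so H is neither positive definite, negative definite, nor indefinite. The second-order test alone is inconclusive -> degen.
(Indeed, f is constant along the null direction of H through x*, so x* is not a strict local extremum.)

degen


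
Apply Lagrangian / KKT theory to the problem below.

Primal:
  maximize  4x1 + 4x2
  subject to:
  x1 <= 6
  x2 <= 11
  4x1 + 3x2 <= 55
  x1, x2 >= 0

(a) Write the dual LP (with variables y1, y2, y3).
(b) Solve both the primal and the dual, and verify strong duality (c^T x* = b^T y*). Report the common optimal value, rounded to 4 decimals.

The standard primal-dual pair for 'max c^T x s.t. A x <= b, x >= 0' is:
  Dual:  min b^T y  s.t.  A^T y >= c,  y >= 0.

So the dual LP is:
  minimize  6y1 + 11y2 + 55y3
  subject to:
    y1 + 4y3 >= 4
    y2 + 3y3 >= 4
    y1, y2, y3 >= 0

Solving the primal: x* = (5.5, 11).
  primal value c^T x* = 66.
Solving the dual: y* = (0, 1, 1).
  dual value b^T y* = 66.
Strong duality: c^T x* = b^T y*. Confirmed.

66


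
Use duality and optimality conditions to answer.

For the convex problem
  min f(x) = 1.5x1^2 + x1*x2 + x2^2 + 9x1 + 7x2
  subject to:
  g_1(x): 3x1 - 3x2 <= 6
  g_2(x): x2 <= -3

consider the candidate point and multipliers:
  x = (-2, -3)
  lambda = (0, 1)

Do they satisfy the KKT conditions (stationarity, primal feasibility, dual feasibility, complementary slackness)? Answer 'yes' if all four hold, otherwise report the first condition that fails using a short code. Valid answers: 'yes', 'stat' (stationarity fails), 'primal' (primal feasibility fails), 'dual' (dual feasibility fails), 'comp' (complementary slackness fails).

Gradient of f: grad f(x) = Q x + c = (0, -1)
Constraint values g_i(x) = a_i^T x - b_i:
  g_1((-2, -3)) = -3
  g_2((-2, -3)) = 0
Stationarity residual: grad f(x) + sum_i lambda_i a_i = (0, 0)
  -> stationarity OK
Primal feasibility (all g_i <= 0): OK
Dual feasibility (all lambda_i >= 0): OK
Complementary slackness (lambda_i * g_i(x) = 0 for all i): OK

Verdict: yes, KKT holds.

yes


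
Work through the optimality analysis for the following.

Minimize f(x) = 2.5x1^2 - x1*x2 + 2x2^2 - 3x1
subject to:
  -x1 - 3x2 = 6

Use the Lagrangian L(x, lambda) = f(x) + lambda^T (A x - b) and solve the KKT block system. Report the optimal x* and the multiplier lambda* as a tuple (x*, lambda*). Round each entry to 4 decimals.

Form the Lagrangian:
  L(x, lambda) = (1/2) x^T Q x + c^T x + lambda^T (A x - b)
Stationarity (grad_x L = 0): Q x + c + A^T lambda = 0.
Primal feasibility: A x = b.

This gives the KKT block system:
  [ Q   A^T ] [ x     ]   [-c ]
  [ A    0  ] [ lambda ] = [ b ]

Solving the linear system:
  x*      = (-0.2727, -1.9091)
  lambda* = (-2.4545)
  f(x*)   = 7.7727

x* = (-0.2727, -1.9091), lambda* = (-2.4545)


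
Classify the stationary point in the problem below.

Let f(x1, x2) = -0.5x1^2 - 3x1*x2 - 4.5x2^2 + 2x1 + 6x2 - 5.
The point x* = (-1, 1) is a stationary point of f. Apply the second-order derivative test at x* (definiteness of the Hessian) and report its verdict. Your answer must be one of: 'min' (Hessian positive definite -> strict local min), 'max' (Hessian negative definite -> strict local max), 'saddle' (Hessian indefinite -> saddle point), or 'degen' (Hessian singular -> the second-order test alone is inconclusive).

Compute the Hessian H = grad^2 f:
  H = [[-1, -3], [-3, -9]]
Verify stationarity: grad f(x*) = H x* + g = (0, 0).
Eigenvalues of H: -10, 0.
H has a zero eigenvalue (singular; negative semidefinite but not definite), so H is neither positive definite, negative definite, nor indefinite. The second-order test alone is inconclusive -> degen.
(Indeed, f is constant along the null direction of H through x*, so x* is not a strict local extremum.)

degen


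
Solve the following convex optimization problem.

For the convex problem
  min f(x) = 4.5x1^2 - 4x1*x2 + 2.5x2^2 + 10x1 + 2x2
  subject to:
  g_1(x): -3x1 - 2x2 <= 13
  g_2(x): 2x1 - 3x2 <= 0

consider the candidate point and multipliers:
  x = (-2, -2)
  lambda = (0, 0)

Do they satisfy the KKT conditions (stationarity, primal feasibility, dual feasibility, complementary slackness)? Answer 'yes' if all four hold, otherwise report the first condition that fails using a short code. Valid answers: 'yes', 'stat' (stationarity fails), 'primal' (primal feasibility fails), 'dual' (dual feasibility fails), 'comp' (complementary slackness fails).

Gradient of f: grad f(x) = Q x + c = (0, 0)
Constraint values g_i(x) = a_i^T x - b_i:
  g_1((-2, -2)) = -3
  g_2((-2, -2)) = 2
Stationarity residual: grad f(x) + sum_i lambda_i a_i = (0, 0)
  -> stationarity OK
Primal feasibility (all g_i <= 0): FAILS
Dual feasibility (all lambda_i >= 0): OK
Complementary slackness (lambda_i * g_i(x) = 0 for all i): OK

Verdict: the first failing condition is primal_feasibility -> primal.

primal


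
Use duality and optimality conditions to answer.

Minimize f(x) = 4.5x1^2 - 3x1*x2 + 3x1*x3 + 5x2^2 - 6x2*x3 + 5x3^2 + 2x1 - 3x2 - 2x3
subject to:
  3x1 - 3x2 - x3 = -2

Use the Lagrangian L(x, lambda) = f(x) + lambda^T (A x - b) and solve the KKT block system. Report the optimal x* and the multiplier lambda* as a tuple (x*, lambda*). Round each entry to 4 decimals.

Form the Lagrangian:
  L(x, lambda) = (1/2) x^T Q x + c^T x + lambda^T (A x - b)
Stationarity (grad_x L = 0): Q x + c + A^T lambda = 0.
Primal feasibility: A x = b.

This gives the KKT block system:
  [ Q   A^T ] [ x     ]   [-c ]
  [ A    0  ] [ lambda ] = [ b ]

Solving the linear system:
  x*      = (-0.1005, 0.4187, 0.4425)
  lambda* = (-0.3889)
  f(x*)   = -1.5599

x* = (-0.1005, 0.4187, 0.4425), lambda* = (-0.3889)


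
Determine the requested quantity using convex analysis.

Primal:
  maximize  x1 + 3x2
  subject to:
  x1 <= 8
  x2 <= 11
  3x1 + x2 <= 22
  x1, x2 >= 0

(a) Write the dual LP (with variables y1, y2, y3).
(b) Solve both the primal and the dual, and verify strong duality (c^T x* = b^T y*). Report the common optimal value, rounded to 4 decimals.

The standard primal-dual pair for 'max c^T x s.t. A x <= b, x >= 0' is:
  Dual:  min b^T y  s.t.  A^T y >= c,  y >= 0.

So the dual LP is:
  minimize  8y1 + 11y2 + 22y3
  subject to:
    y1 + 3y3 >= 1
    y2 + y3 >= 3
    y1, y2, y3 >= 0

Solving the primal: x* = (3.6667, 11).
  primal value c^T x* = 36.6667.
Solving the dual: y* = (0, 2.6667, 0.3333).
  dual value b^T y* = 36.6667.
Strong duality: c^T x* = b^T y*. Confirmed.

36.6667


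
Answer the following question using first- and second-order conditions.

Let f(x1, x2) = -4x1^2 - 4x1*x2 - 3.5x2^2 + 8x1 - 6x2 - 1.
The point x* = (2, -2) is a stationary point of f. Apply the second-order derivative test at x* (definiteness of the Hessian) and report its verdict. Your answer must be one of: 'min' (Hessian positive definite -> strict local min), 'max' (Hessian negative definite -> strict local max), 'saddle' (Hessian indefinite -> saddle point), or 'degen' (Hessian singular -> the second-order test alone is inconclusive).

Compute the Hessian H = grad^2 f:
  H = [[-8, -4], [-4, -7]]
Verify stationarity: grad f(x*) = H x* + g = (0, 0).
Eigenvalues of H: -11.5311, -3.4689.
Both eigenvalues < 0, so H is negative definite -> x* is a strict local max.

max


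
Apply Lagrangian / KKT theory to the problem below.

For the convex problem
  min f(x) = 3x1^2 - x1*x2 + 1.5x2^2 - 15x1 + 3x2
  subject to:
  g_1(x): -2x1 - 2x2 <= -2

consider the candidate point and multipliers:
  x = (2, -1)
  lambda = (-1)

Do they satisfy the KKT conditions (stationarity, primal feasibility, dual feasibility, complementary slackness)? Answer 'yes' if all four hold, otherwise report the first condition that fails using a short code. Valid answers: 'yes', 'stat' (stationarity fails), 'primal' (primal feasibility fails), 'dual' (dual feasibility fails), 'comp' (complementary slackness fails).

Gradient of f: grad f(x) = Q x + c = (-2, -2)
Constraint values g_i(x) = a_i^T x - b_i:
  g_1((2, -1)) = 0
Stationarity residual: grad f(x) + sum_i lambda_i a_i = (0, 0)
  -> stationarity OK
Primal feasibility (all g_i <= 0): OK
Dual feasibility (all lambda_i >= 0): FAILS
Complementary slackness (lambda_i * g_i(x) = 0 for all i): OK

Verdict: the first failing condition is dual_feasibility -> dual.

dual


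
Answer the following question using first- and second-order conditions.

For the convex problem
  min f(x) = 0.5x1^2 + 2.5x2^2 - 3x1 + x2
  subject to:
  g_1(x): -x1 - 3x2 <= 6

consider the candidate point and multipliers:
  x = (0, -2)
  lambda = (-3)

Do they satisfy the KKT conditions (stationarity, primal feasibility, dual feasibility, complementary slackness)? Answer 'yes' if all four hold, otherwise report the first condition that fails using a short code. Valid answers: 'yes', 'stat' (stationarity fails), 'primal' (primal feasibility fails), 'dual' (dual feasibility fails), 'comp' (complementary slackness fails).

Gradient of f: grad f(x) = Q x + c = (-3, -9)
Constraint values g_i(x) = a_i^T x - b_i:
  g_1((0, -2)) = 0
Stationarity residual: grad f(x) + sum_i lambda_i a_i = (0, 0)
  -> stationarity OK
Primal feasibility (all g_i <= 0): OK
Dual feasibility (all lambda_i >= 0): FAILS
Complementary slackness (lambda_i * g_i(x) = 0 for all i): OK

Verdict: the first failing condition is dual_feasibility -> dual.

dual


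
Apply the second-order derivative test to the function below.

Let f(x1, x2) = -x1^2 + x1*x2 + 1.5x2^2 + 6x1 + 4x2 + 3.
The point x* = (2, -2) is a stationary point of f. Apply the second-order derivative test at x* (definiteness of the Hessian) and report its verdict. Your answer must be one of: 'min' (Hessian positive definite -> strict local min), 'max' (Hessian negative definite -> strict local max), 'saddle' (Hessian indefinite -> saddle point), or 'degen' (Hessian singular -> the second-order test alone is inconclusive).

Compute the Hessian H = grad^2 f:
  H = [[-2, 1], [1, 3]]
Verify stationarity: grad f(x*) = H x* + g = (0, 0).
Eigenvalues of H: -2.1926, 3.1926.
Eigenvalues have mixed signs, so H is indefinite -> x* is a saddle point.

saddle


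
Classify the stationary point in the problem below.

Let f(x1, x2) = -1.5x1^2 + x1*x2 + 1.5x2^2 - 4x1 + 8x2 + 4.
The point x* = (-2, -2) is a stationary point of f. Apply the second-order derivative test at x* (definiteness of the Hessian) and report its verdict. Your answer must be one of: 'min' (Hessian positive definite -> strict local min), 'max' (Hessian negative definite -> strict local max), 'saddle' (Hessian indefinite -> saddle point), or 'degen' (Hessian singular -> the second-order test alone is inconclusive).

Compute the Hessian H = grad^2 f:
  H = [[-3, 1], [1, 3]]
Verify stationarity: grad f(x*) = H x* + g = (0, 0).
Eigenvalues of H: -3.1623, 3.1623.
Eigenvalues have mixed signs, so H is indefinite -> x* is a saddle point.

saddle


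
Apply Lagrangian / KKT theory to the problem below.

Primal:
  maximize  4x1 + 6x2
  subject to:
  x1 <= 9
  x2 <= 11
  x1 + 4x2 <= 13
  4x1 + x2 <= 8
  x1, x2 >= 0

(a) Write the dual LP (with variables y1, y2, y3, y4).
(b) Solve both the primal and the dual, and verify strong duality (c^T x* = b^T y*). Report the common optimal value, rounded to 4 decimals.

The standard primal-dual pair for 'max c^T x s.t. A x <= b, x >= 0' is:
  Dual:  min b^T y  s.t.  A^T y >= c,  y >= 0.

So the dual LP is:
  minimize  9y1 + 11y2 + 13y3 + 8y4
  subject to:
    y1 + y3 + 4y4 >= 4
    y2 + 4y3 + y4 >= 6
    y1, y2, y3, y4 >= 0

Solving the primal: x* = (1.2667, 2.9333).
  primal value c^T x* = 22.6667.
Solving the dual: y* = (0, 0, 1.3333, 0.6667).
  dual value b^T y* = 22.6667.
Strong duality: c^T x* = b^T y*. Confirmed.

22.6667


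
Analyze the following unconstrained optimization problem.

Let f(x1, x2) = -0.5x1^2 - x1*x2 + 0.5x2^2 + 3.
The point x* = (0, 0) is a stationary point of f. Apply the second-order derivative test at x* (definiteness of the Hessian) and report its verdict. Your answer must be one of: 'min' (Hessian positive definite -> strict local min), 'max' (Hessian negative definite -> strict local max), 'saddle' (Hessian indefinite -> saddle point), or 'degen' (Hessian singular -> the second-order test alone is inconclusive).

Compute the Hessian H = grad^2 f:
  H = [[-1, -1], [-1, 1]]
Verify stationarity: grad f(x*) = H x* + g = (0, 0).
Eigenvalues of H: -1.4142, 1.4142.
Eigenvalues have mixed signs, so H is indefinite -> x* is a saddle point.

saddle


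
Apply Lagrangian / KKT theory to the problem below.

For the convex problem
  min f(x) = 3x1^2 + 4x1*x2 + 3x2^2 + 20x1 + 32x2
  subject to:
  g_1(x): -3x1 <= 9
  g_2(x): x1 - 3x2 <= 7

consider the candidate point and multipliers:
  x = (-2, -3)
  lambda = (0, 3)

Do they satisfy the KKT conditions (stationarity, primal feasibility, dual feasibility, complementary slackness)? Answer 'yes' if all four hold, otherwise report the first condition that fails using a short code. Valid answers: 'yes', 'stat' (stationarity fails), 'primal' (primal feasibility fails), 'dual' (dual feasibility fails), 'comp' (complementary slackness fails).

Gradient of f: grad f(x) = Q x + c = (-4, 6)
Constraint values g_i(x) = a_i^T x - b_i:
  g_1((-2, -3)) = -3
  g_2((-2, -3)) = 0
Stationarity residual: grad f(x) + sum_i lambda_i a_i = (-1, -3)
  -> stationarity FAILS
Primal feasibility (all g_i <= 0): OK
Dual feasibility (all lambda_i >= 0): OK
Complementary slackness (lambda_i * g_i(x) = 0 for all i): OK

Verdict: the first failing condition is stationarity -> stat.

stat


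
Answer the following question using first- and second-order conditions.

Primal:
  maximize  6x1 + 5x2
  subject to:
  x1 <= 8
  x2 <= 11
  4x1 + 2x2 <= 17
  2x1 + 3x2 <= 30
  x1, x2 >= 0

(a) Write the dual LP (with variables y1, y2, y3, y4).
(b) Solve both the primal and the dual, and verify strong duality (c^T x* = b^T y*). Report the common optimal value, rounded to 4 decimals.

The standard primal-dual pair for 'max c^T x s.t. A x <= b, x >= 0' is:
  Dual:  min b^T y  s.t.  A^T y >= c,  y >= 0.

So the dual LP is:
  minimize  8y1 + 11y2 + 17y3 + 30y4
  subject to:
    y1 + 4y3 + 2y4 >= 6
    y2 + 2y3 + 3y4 >= 5
    y1, y2, y3, y4 >= 0

Solving the primal: x* = (0, 8.5).
  primal value c^T x* = 42.5.
Solving the dual: y* = (0, 0, 2.5, 0).
  dual value b^T y* = 42.5.
Strong duality: c^T x* = b^T y*. Confirmed.

42.5


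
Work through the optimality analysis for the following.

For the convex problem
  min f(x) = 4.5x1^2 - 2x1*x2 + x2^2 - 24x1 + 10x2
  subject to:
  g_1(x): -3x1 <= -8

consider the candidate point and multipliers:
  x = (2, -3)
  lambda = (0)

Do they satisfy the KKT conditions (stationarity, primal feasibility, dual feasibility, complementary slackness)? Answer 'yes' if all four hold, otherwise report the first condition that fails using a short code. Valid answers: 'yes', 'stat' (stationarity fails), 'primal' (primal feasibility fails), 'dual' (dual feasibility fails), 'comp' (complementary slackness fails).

Gradient of f: grad f(x) = Q x + c = (0, 0)
Constraint values g_i(x) = a_i^T x - b_i:
  g_1((2, -3)) = 2
Stationarity residual: grad f(x) + sum_i lambda_i a_i = (0, 0)
  -> stationarity OK
Primal feasibility (all g_i <= 0): FAILS
Dual feasibility (all lambda_i >= 0): OK
Complementary slackness (lambda_i * g_i(x) = 0 for all i): OK

Verdict: the first failing condition is primal_feasibility -> primal.

primal


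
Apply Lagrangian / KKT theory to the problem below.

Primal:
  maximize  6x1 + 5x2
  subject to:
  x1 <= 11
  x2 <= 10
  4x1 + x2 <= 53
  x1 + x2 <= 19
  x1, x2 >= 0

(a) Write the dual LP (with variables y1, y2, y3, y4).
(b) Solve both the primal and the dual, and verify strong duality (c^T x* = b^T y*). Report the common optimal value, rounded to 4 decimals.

The standard primal-dual pair for 'max c^T x s.t. A x <= b, x >= 0' is:
  Dual:  min b^T y  s.t.  A^T y >= c,  y >= 0.

So the dual LP is:
  minimize  11y1 + 10y2 + 53y3 + 19y4
  subject to:
    y1 + 4y3 + y4 >= 6
    y2 + y3 + y4 >= 5
    y1, y2, y3, y4 >= 0

Solving the primal: x* = (11, 8).
  primal value c^T x* = 106.
Solving the dual: y* = (1, 0, 0, 5).
  dual value b^T y* = 106.
Strong duality: c^T x* = b^T y*. Confirmed.

106


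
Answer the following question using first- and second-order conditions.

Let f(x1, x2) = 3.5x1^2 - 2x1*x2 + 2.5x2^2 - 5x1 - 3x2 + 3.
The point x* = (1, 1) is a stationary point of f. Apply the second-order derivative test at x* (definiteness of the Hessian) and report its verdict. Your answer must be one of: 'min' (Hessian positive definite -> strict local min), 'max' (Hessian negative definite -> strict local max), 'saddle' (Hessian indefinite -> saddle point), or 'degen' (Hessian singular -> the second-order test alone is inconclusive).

Compute the Hessian H = grad^2 f:
  H = [[7, -2], [-2, 5]]
Verify stationarity: grad f(x*) = H x* + g = (0, 0).
Eigenvalues of H: 3.7639, 8.2361.
Both eigenvalues > 0, so H is positive definite -> x* is a strict local min.

min


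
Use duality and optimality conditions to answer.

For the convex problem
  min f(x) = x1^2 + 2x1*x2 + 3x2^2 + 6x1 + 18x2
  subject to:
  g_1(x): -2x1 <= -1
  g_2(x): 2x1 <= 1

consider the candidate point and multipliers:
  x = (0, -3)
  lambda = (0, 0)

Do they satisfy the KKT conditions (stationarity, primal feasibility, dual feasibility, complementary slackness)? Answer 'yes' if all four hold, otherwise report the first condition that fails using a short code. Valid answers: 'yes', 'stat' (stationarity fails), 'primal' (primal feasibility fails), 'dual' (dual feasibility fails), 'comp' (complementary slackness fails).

Gradient of f: grad f(x) = Q x + c = (0, 0)
Constraint values g_i(x) = a_i^T x - b_i:
  g_1((0, -3)) = 1
  g_2((0, -3)) = -1
Stationarity residual: grad f(x) + sum_i lambda_i a_i = (0, 0)
  -> stationarity OK
Primal feasibility (all g_i <= 0): FAILS
Dual feasibility (all lambda_i >= 0): OK
Complementary slackness (lambda_i * g_i(x) = 0 for all i): OK

Verdict: the first failing condition is primal_feasibility -> primal.

primal


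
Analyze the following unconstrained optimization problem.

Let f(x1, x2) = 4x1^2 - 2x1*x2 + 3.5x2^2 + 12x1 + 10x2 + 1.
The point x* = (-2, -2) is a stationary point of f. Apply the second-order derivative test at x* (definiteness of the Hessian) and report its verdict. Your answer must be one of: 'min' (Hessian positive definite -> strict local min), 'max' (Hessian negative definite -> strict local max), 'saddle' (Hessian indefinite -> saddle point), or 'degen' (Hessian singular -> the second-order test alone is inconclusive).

Compute the Hessian H = grad^2 f:
  H = [[8, -2], [-2, 7]]
Verify stationarity: grad f(x*) = H x* + g = (0, 0).
Eigenvalues of H: 5.4384, 9.5616.
Both eigenvalues > 0, so H is positive definite -> x* is a strict local min.

min


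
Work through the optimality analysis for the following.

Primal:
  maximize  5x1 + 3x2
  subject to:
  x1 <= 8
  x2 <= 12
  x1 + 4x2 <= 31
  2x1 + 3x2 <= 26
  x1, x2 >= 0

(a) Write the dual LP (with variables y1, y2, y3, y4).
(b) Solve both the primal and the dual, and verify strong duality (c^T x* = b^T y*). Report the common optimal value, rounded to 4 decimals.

The standard primal-dual pair for 'max c^T x s.t. A x <= b, x >= 0' is:
  Dual:  min b^T y  s.t.  A^T y >= c,  y >= 0.

So the dual LP is:
  minimize  8y1 + 12y2 + 31y3 + 26y4
  subject to:
    y1 + y3 + 2y4 >= 5
    y2 + 4y3 + 3y4 >= 3
    y1, y2, y3, y4 >= 0

Solving the primal: x* = (8, 3.3333).
  primal value c^T x* = 50.
Solving the dual: y* = (3, 0, 0, 1).
  dual value b^T y* = 50.
Strong duality: c^T x* = b^T y*. Confirmed.

50
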